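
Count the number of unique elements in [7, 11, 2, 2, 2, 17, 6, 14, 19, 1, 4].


List all unique values:
Distinct values: [1, 2, 4, 6, 7, 11, 14, 17, 19]
Count = 9
Final answer: 9


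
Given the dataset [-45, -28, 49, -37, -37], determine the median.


First, sort the list: [-45, -37, -37, -28, 49]
The list has 5 elements (odd count).
The middle index is 2 (0-based), and the element there is -37.
Final answer: -37


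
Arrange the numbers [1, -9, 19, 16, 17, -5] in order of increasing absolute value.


Compute absolute values:
  |1| = 1
  |-9| = 9
  |19| = 19
  |16| = 16
  |17| = 17
  |-5| = 5
Absolute values in increasing order: 1 < 5 < 9 < 16 < 17 < 19
Listing the original numbers in that order gives the answer.
Final answer: [1, -5, -9, 16, 17, 19]


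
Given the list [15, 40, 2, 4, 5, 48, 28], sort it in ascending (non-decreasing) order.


Original list: [15, 40, 2, 4, 5, 48, 28]
Repeatedly take the smallest remaining element:
  Remaining [15, 40, 2, 4, 5, 48, 28] -> smallest is 2
  Remaining [15, 40, 4, 5, 48, 28] -> smallest is 4
  Remaining [15, 40, 5, 48, 28] -> smallest is 5
  Remaining [15, 40, 48, 28] -> smallest is 15
  Remaining [40, 48, 28] -> smallest is 28
  Remaining [40, 48] -> smallest is 40
  Remaining [48] -> smallest is 48
Collecting the picks in order gives the sorted list.
Final answer: [2, 4, 5, 15, 28, 40, 48]


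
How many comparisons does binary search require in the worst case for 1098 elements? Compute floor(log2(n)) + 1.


Binary search halves the search space each step.
Maximum comparisons = floor(log2(1098)) + 1
log2(1098) = 10.1007
floor(log2(1098)) = 10, so 10 + 1 = 11
Final answer: 11


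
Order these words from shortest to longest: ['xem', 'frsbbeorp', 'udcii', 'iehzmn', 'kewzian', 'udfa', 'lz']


Compute lengths:
  'xem' has length 3
  'frsbbeorp' has length 9
  'udcii' has length 5
  'iehzmn' has length 6
  'kewzian' has length 7
  'udfa' has length 4
  'lz' has length 2
Lengths in increasing order: 2 < 3 < 4 < 5 < 6 < 7 < 9
Listing the words in that order gives the answer.
Final answer: ['lz', 'xem', 'udfa', 'udcii', 'iehzmn', 'kewzian', 'frsbbeorp']


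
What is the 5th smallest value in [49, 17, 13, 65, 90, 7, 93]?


Sort ascending: [7, 13, 17, 49, 65, 90, 93]
The 5th element (1-indexed) is at index 4.
Value = 65
Final answer: 65


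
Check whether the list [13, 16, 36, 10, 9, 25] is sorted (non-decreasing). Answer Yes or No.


Check consecutive pairs:
  13 <= 16? True
  16 <= 36? True
  36 <= 10? False
  10 <= 9? False
  9 <= 25? True
2 consecutive pair(s) are out of order, so the list is not sorted.
Final answer: No


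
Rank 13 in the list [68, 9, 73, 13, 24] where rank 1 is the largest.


Sort descending: [73, 68, 24, 13, 9]
Find 13 in the sorted list.
13 is at position 4.
Final answer: 4


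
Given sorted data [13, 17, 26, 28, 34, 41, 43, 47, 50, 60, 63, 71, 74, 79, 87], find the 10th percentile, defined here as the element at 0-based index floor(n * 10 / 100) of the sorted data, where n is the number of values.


The dataset has n = 15 elements.
Index = floor(15 * 10 / 100) = floor(150 / 100) = floor(1.5) = 1
Counting from index 0 in the sorted data, the element at index 1 is 17.
Final answer: 17


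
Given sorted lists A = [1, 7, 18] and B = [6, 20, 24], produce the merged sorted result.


List A: [1, 7, 18]
List B: [6, 20, 24]
Repeatedly compare the front elements and take the smaller:
  1 vs 6 -> take 1
  7 vs 6 -> take 6
  7 vs 20 -> take 7
  18 vs 20 -> take 18
  A is exhausted; append the rest of B: [20, 24]
Final answer: [1, 6, 7, 18, 20, 24]


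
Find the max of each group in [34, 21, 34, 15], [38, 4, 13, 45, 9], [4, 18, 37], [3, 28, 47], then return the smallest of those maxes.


Find max of each group:
  Group 1: [34, 21, 34, 15] -> max = 34
  Group 2: [38, 4, 13, 45, 9] -> max = 45
  Group 3: [4, 18, 37] -> max = 37
  Group 4: [3, 28, 47] -> max = 47
Maxes: [34, 45, 37, 47]
Minimum of maxes = 34
Final answer: 34


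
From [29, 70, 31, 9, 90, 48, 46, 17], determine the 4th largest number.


Sort descending: [90, 70, 48, 46, 31, 29, 17, 9]
The 4th element (1-indexed) is at index 3.
Value = 46
Final answer: 46


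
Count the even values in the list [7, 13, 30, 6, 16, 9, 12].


Check each element:
  7 is odd
  13 is odd
  30 is even
  6 is even
  16 is even
  9 is odd
  12 is even
Evens: [30, 6, 16, 12]
Count of evens = 4
Final answer: 4


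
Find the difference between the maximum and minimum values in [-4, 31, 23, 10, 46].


Maximum value: 46
Minimum value: -4
Range = 46 - (-4) = 50
Final answer: 50


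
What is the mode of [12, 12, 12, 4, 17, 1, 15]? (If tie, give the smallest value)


Count the frequency of each value:
  1 appears 1 time(s)
  4 appears 1 time(s)
  12 appears 3 time(s)
  15 appears 1 time(s)
  17 appears 1 time(s)
Maximum frequency is 3.
Only 12 reaches that frequency, so it is the mode.
Final answer: 12


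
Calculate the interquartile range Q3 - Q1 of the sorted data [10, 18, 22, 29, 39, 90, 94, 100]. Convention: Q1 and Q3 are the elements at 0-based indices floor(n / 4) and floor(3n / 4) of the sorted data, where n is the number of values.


The data has n = 8 elements.
Q1 index = floor(8 / 4) = floor(2) = 2; Q3 index = floor(3 * 8 / 4) = floor(6) = 6
Q1 = element at index 2 = 22
Q3 = element at index 6 = 94
IQR = 94 - 22 = 72
Final answer: 72


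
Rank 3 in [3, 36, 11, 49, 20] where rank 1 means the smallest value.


Sort ascending: [3, 11, 20, 36, 49]
Find 3 in the sorted list.
3 is at position 1 (1-indexed).
Final answer: 1


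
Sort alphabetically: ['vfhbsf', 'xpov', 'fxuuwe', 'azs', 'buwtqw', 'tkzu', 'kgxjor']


Compare strings character by character (the first differing letter decides):
  'azs' < 'buwtqw' since 'a' < 'b' at position 1
  'buwtqw' < 'fxuuwe' since 'b' < 'f' at position 1
  'fxuuwe' < 'kgxjor' since 'f' < 'k' at position 1
  'kgxjor' < 'tkzu' since 'k' < 't' at position 1
  'tkzu' < 'vfhbsf' since 't' < 'v' at position 1
  'vfhbsf' < 'xpov' since 'v' < 'x' at position 1
Chaining these comparisons gives the alphabetical order.
Final answer: ['azs', 'buwtqw', 'fxuuwe', 'kgxjor', 'tkzu', 'vfhbsf', 'xpov']


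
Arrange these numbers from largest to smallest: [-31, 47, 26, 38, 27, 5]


Original list: [-31, 47, 26, 38, 27, 5]
Repeatedly take the largest remaining element:
  Remaining [-31, 47, 26, 38, 27, 5] -> largest is 47
  Remaining [-31, 26, 38, 27, 5] -> largest is 38
  Remaining [-31, 26, 27, 5] -> largest is 27
  Remaining [-31, 26, 5] -> largest is 26
  Remaining [-31, 5] -> largest is 5
  Remaining [-31] -> largest is -31
Collecting the picks in order gives the descending list.
Final answer: [47, 38, 27, 26, 5, -31]


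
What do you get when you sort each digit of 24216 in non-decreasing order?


The number 24216 has digits: 2, 4, 2, 1, 6
Sorted: 1, 2, 2, 4, 6
Joining the sorted digits gives the result.
Final answer: 12246


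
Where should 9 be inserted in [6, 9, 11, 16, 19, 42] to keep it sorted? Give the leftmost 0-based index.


List is sorted: [6, 9, 11, 16, 19, 42]
We need the leftmost position where 9 can be inserted, i.e. the first index whose element is >= 9 (or the end of the list if none is).
Binary search with low=0, high=6 (0-based indices):
  low=0, high=6, mid=3: a[3]=16 >= 9, so high = 3
  low=0, high=3, mid=1: a[1]=9 >= 9, so high = 1
  low=0, high=1, mid=0: a[0]=6 < 9, so low = 1
Now low = high = 1, so the insertion index is 1.
Final answer: 1


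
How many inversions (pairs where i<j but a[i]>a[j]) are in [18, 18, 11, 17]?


For each element, count the later elements that are smaller than it:
  18 (index 0): smaller elements after it = [11, 17] -> 2
  18 (index 1): smaller elements after it = [11, 17] -> 2
  11 (index 2): smaller elements after it = [] -> 0
Total inversions = 2 + 2 + 0 = 4
Final answer: 4


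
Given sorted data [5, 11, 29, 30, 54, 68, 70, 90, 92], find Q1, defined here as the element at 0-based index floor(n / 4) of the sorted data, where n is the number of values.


The list has n = 9 elements.
Q1 index = floor(9 / 4) = floor(2.25) = 2
Counting from index 0 in the sorted data, the element at index 2 is 29.
Final answer: 29


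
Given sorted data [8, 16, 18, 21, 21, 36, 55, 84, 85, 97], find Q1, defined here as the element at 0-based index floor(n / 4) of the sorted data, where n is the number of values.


The list has n = 10 elements.
Q1 index = floor(10 / 4) = floor(2.5) = 2
Counting from index 0 in the sorted data, the element at index 2 is 18.
Final answer: 18


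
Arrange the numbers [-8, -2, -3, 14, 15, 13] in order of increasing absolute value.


Compute absolute values:
  |-8| = 8
  |-2| = 2
  |-3| = 3
  |14| = 14
  |15| = 15
  |13| = 13
Absolute values in increasing order: 2 < 3 < 8 < 13 < 14 < 15
Listing the original numbers in that order gives the answer.
Final answer: [-2, -3, -8, 13, 14, 15]


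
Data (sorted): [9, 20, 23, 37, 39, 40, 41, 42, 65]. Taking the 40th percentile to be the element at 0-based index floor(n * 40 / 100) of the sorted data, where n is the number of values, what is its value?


The dataset has n = 9 elements.
Index = floor(9 * 40 / 100) = floor(360 / 100) = floor(3.6) = 3
Counting from index 0 in the sorted data, the element at index 3 is 37.
Final answer: 37


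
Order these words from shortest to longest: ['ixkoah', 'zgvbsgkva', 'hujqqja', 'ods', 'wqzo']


Compute lengths:
  'ixkoah' has length 6
  'zgvbsgkva' has length 9
  'hujqqja' has length 7
  'ods' has length 3
  'wqzo' has length 4
Lengths in increasing order: 3 < 4 < 6 < 7 < 9
Listing the words in that order gives the answer.
Final answer: ['ods', 'wqzo', 'ixkoah', 'hujqqja', 'zgvbsgkva']


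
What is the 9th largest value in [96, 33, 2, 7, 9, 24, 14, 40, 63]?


Sort descending: [96, 63, 40, 33, 24, 14, 9, 7, 2]
The 9th element (1-indexed) is at index 8.
Value = 2
Final answer: 2


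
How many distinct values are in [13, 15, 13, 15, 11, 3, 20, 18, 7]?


List all unique values:
Distinct values: [3, 7, 11, 13, 15, 18, 20]
Count = 7
Final answer: 7


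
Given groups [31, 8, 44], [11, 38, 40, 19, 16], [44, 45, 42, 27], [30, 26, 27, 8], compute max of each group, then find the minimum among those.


Find max of each group:
  Group 1: [31, 8, 44] -> max = 44
  Group 2: [11, 38, 40, 19, 16] -> max = 40
  Group 3: [44, 45, 42, 27] -> max = 45
  Group 4: [30, 26, 27, 8] -> max = 30
Maxes: [44, 40, 45, 30]
Minimum of maxes = 30
Final answer: 30


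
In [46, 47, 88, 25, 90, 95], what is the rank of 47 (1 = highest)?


Sort descending: [95, 90, 88, 47, 46, 25]
Find 47 in the sorted list.
47 is at position 4.
Final answer: 4


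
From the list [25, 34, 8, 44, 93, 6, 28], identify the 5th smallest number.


Sort ascending: [6, 8, 25, 28, 34, 44, 93]
The 5th element (1-indexed) is at index 4.
Value = 34
Final answer: 34


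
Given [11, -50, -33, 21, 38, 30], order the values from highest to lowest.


Original list: [11, -50, -33, 21, 38, 30]
Repeatedly take the largest remaining element:
  Remaining [11, -50, -33, 21, 38, 30] -> largest is 38
  Remaining [11, -50, -33, 21, 30] -> largest is 30
  Remaining [11, -50, -33, 21] -> largest is 21
  Remaining [11, -50, -33] -> largest is 11
  Remaining [-50, -33] -> largest is -33
  Remaining [-50] -> largest is -50
Collecting the picks in order gives the descending list.
Final answer: [38, 30, 21, 11, -33, -50]


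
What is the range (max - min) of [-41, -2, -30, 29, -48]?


Maximum value: 29
Minimum value: -48
Range = 29 - (-48) = 77
Final answer: 77


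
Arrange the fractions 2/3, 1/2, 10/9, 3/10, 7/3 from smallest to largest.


Convert to decimal for comparison:
  2/3 = 0.6667
  1/2 = 0.5
  10/9 = 1.1111
  3/10 = 0.3
  7/3 = 2.3333
Decimals in increasing order: 0.3 < 0.5 < 0.6667 < 1.1111 < 2.3333
Writing each back as its fraction gives the sorted order.
Final answer: 3/10, 1/2, 2/3, 10/9, 7/3


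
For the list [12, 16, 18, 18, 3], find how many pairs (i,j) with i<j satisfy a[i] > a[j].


For each element, count the later elements that are smaller than it:
  12 (index 0): smaller elements after it = [3] -> 1
  16 (index 1): smaller elements after it = [3] -> 1
  18 (index 2): smaller elements after it = [3] -> 1
  18 (index 3): smaller elements after it = [3] -> 1
Total inversions = 1 + 1 + 1 + 1 = 4
Final answer: 4


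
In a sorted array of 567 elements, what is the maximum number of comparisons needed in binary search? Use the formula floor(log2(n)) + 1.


Binary search halves the search space each step.
Maximum comparisons = floor(log2(567)) + 1
log2(567) = 9.1472
floor(log2(567)) = 9, so 9 + 1 = 10
Final answer: 10


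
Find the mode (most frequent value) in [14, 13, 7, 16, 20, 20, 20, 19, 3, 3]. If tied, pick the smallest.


Count the frequency of each value:
  3 appears 2 time(s)
  7 appears 1 time(s)
  13 appears 1 time(s)
  14 appears 1 time(s)
  16 appears 1 time(s)
  19 appears 1 time(s)
  20 appears 3 time(s)
Maximum frequency is 3.
Only 20 reaches that frequency, so it is the mode.
Final answer: 20


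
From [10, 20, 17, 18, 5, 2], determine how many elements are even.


Check each element:
  10 is even
  20 is even
  17 is odd
  18 is even
  5 is odd
  2 is even
Evens: [10, 20, 18, 2]
Count of evens = 4
Final answer: 4


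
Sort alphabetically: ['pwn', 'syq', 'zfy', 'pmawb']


Compare strings character by character (the first differing letter decides):
  'pmawb' < 'pwn' since 'm' < 'w' at position 2
  'pwn' < 'syq' since 'p' < 's' at position 1
  'syq' < 'zfy' since 's' < 'z' at position 1
Chaining these comparisons gives the alphabetical order.
Final answer: ['pmawb', 'pwn', 'syq', 'zfy']


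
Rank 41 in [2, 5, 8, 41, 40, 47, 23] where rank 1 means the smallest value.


Sort ascending: [2, 5, 8, 23, 40, 41, 47]
Find 41 in the sorted list.
41 is at position 6 (1-indexed).
Final answer: 6


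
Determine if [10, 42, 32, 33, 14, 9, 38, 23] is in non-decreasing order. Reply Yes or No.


Check consecutive pairs:
  10 <= 42? True
  42 <= 32? False
  32 <= 33? True
  33 <= 14? False
  14 <= 9? False
  9 <= 38? True
  38 <= 23? False
4 consecutive pair(s) are out of order, so the list is not sorted.
Final answer: No


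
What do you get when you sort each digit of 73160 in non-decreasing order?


The number 73160 has digits: 7, 3, 1, 6, 0
Sorted: 0, 1, 3, 6, 7
Joining the sorted digits gives the result.
Final answer: 01367


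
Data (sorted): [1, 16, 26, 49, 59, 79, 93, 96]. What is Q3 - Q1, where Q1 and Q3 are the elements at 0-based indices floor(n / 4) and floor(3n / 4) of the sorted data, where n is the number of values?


The data has n = 8 elements.
Q1 index = floor(8 / 4) = floor(2) = 2; Q3 index = floor(3 * 8 / 4) = floor(6) = 6
Q1 = element at index 2 = 26
Q3 = element at index 6 = 93
IQR = 93 - 26 = 67
Final answer: 67


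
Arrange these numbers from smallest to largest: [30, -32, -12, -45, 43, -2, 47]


Original list: [30, -32, -12, -45, 43, -2, 47]
Repeatedly take the smallest remaining element:
  Remaining [30, -32, -12, -45, 43, -2, 47] -> smallest is -45
  Remaining [30, -32, -12, 43, -2, 47] -> smallest is -32
  Remaining [30, -12, 43, -2, 47] -> smallest is -12
  Remaining [30, 43, -2, 47] -> smallest is -2
  Remaining [30, 43, 47] -> smallest is 30
  Remaining [43, 47] -> smallest is 43
  Remaining [47] -> smallest is 47
Collecting the picks in order gives the sorted list.
Final answer: [-45, -32, -12, -2, 30, 43, 47]


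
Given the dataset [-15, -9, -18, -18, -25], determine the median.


First, sort the list: [-25, -18, -18, -15, -9]
The list has 5 elements (odd count).
The middle index is 2 (0-based), and the element there is -18.
Final answer: -18


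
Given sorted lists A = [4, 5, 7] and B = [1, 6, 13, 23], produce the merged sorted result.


List A: [4, 5, 7]
List B: [1, 6, 13, 23]
Repeatedly compare the front elements and take the smaller:
  4 vs 1 -> take 1
  4 vs 6 -> take 4
  5 vs 6 -> take 5
  7 vs 6 -> take 6
  7 vs 13 -> take 7
  A is exhausted; append the rest of B: [13, 23]
Final answer: [1, 4, 5, 6, 7, 13, 23]


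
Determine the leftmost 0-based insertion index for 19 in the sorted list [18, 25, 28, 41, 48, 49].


List is sorted: [18, 25, 28, 41, 48, 49]
We need the leftmost position where 19 can be inserted, i.e. the first index whose element is >= 19 (or the end of the list if none is).
Binary search with low=0, high=6 (0-based indices):
  low=0, high=6, mid=3: a[3]=41 >= 19, so high = 3
  low=0, high=3, mid=1: a[1]=25 >= 19, so high = 1
  low=0, high=1, mid=0: a[0]=18 < 19, so low = 1
Now low = high = 1, so the insertion index is 1.
Final answer: 1


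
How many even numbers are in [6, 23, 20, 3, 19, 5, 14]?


Check each element:
  6 is even
  23 is odd
  20 is even
  3 is odd
  19 is odd
  5 is odd
  14 is even
Evens: [6, 20, 14]
Count of evens = 3
Final answer: 3


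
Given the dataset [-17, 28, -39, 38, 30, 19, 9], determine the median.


First, sort the list: [-39, -17, 9, 19, 28, 30, 38]
The list has 7 elements (odd count).
The middle index is 3 (0-based), and the element there is 19.
Final answer: 19


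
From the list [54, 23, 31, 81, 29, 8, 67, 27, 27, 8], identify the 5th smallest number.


Sort ascending: [8, 8, 23, 27, 27, 29, 31, 54, 67, 81]
The 5th element (1-indexed) is at index 4.
Value = 27
Final answer: 27


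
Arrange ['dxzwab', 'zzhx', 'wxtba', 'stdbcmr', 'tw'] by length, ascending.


Compute lengths:
  'dxzwab' has length 6
  'zzhx' has length 4
  'wxtba' has length 5
  'stdbcmr' has length 7
  'tw' has length 2
Lengths in increasing order: 2 < 4 < 5 < 6 < 7
Listing the words in that order gives the answer.
Final answer: ['tw', 'zzhx', 'wxtba', 'dxzwab', 'stdbcmr']


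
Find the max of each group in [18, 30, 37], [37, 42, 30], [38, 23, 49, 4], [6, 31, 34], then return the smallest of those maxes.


Find max of each group:
  Group 1: [18, 30, 37] -> max = 37
  Group 2: [37, 42, 30] -> max = 42
  Group 3: [38, 23, 49, 4] -> max = 49
  Group 4: [6, 31, 34] -> max = 34
Maxes: [37, 42, 49, 34]
Minimum of maxes = 34
Final answer: 34


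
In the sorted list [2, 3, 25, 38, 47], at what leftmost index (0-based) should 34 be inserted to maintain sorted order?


List is sorted: [2, 3, 25, 38, 47]
We need the leftmost position where 34 can be inserted, i.e. the first index whose element is >= 34 (or the end of the list if none is).
Binary search with low=0, high=5 (0-based indices):
  low=0, high=5, mid=2: a[2]=25 < 34, so low = 3
  low=3, high=5, mid=4: a[4]=47 >= 34, so high = 4
  low=3, high=4, mid=3: a[3]=38 >= 34, so high = 3
Now low = high = 3, so the insertion index is 3.
Final answer: 3


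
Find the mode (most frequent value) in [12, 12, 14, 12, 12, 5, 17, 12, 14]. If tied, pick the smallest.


Count the frequency of each value:
  5 appears 1 time(s)
  12 appears 5 time(s)
  14 appears 2 time(s)
  17 appears 1 time(s)
Maximum frequency is 5.
Only 12 reaches that frequency, so it is the mode.
Final answer: 12


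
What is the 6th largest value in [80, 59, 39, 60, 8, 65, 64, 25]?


Sort descending: [80, 65, 64, 60, 59, 39, 25, 8]
The 6th element (1-indexed) is at index 5.
Value = 39
Final answer: 39


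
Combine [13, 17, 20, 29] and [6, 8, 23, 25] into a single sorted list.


List A: [13, 17, 20, 29]
List B: [6, 8, 23, 25]
Repeatedly compare the front elements and take the smaller:
  13 vs 6 -> take 6
  13 vs 8 -> take 8
  13 vs 23 -> take 13
  17 vs 23 -> take 17
  20 vs 23 -> take 20
  29 vs 23 -> take 23
  29 vs 25 -> take 25
  B is exhausted; append the rest of A: [29]
Final answer: [6, 8, 13, 17, 20, 23, 25, 29]


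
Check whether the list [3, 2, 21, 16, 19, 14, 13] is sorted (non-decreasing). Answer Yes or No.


Check consecutive pairs:
  3 <= 2? False
  2 <= 21? True
  21 <= 16? False
  16 <= 19? True
  19 <= 14? False
  14 <= 13? False
4 consecutive pair(s) are out of order, so the list is not sorted.
Final answer: No


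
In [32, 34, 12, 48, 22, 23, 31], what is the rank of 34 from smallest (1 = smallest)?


Sort ascending: [12, 22, 23, 31, 32, 34, 48]
Find 34 in the sorted list.
34 is at position 6 (1-indexed).
Final answer: 6


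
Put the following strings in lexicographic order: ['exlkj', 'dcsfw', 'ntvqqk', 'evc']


Compare strings character by character (the first differing letter decides):
  'dcsfw' < 'evc' since 'd' < 'e' at position 1
  'evc' < 'exlkj' since 'v' < 'x' at position 2
  'exlkj' < 'ntvqqk' since 'e' < 'n' at position 1
Chaining these comparisons gives the alphabetical order.
Final answer: ['dcsfw', 'evc', 'exlkj', 'ntvqqk']


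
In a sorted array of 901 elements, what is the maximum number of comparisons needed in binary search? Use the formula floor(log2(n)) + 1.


Binary search halves the search space each step.
Maximum comparisons = floor(log2(901)) + 1
log2(901) = 9.8154
floor(log2(901)) = 9, so 9 + 1 = 10
Final answer: 10


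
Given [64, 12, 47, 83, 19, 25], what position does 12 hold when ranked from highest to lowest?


Sort descending: [83, 64, 47, 25, 19, 12]
Find 12 in the sorted list.
12 is at position 6.
Final answer: 6


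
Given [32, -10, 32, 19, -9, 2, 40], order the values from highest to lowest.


Original list: [32, -10, 32, 19, -9, 2, 40]
Repeatedly take the largest remaining element:
  Remaining [32, -10, 32, 19, -9, 2, 40] -> largest is 40
  Remaining [32, -10, 32, 19, -9, 2] -> largest is 32
  Remaining [-10, 32, 19, -9, 2] -> largest is 32
  Remaining [-10, 19, -9, 2] -> largest is 19
  Remaining [-10, -9, 2] -> largest is 2
  Remaining [-10, -9] -> largest is -9
  Remaining [-10] -> largest is -10
Collecting the picks in order gives the descending list.
Final answer: [40, 32, 32, 19, 2, -9, -10]


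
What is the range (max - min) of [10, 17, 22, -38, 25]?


Maximum value: 25
Minimum value: -38
Range = 25 - (-38) = 63
Final answer: 63


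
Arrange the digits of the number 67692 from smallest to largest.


The number 67692 has digits: 6, 7, 6, 9, 2
Sorted: 2, 6, 6, 7, 9
Joining the sorted digits gives the result.
Final answer: 26679


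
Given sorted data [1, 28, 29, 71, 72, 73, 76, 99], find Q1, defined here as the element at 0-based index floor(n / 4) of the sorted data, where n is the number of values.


The list has n = 8 elements.
Q1 index = floor(8 / 4) = floor(2) = 2
Counting from index 0 in the sorted data, the element at index 2 is 29.
Final answer: 29


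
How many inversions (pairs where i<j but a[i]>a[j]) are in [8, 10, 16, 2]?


For each element, count the later elements that are smaller than it:
  8 (index 0): smaller elements after it = [2] -> 1
  10 (index 1): smaller elements after it = [2] -> 1
  16 (index 2): smaller elements after it = [2] -> 1
Total inversions = 1 + 1 + 1 = 3
Final answer: 3


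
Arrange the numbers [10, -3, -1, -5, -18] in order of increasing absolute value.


Compute absolute values:
  |10| = 10
  |-3| = 3
  |-1| = 1
  |-5| = 5
  |-18| = 18
Absolute values in increasing order: 1 < 3 < 5 < 10 < 18
Listing the original numbers in that order gives the answer.
Final answer: [-1, -3, -5, 10, -18]


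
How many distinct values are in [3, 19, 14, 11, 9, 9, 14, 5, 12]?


List all unique values:
Distinct values: [3, 5, 9, 11, 12, 14, 19]
Count = 7
Final answer: 7


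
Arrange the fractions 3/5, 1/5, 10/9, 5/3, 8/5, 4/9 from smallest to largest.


Convert to decimal for comparison:
  3/5 = 0.6
  1/5 = 0.2
  10/9 = 1.1111
  5/3 = 1.6667
  8/5 = 1.6
  4/9 = 0.4444
Decimals in increasing order: 0.2 < 0.4444 < 0.6 < 1.1111 < 1.6 < 1.6667
Writing each back as its fraction gives the sorted order.
Final answer: 1/5, 4/9, 3/5, 10/9, 8/5, 5/3


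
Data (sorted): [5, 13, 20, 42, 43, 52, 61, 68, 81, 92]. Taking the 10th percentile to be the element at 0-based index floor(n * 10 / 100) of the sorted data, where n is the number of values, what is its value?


The dataset has n = 10 elements.
Index = floor(10 * 10 / 100) = floor(100 / 100) = floor(1) = 1
Counting from index 0 in the sorted data, the element at index 1 is 13.
Final answer: 13


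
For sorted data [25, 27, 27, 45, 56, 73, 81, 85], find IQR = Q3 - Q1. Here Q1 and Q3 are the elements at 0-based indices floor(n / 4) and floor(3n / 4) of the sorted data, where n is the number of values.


The data has n = 8 elements.
Q1 index = floor(8 / 4) = floor(2) = 2; Q3 index = floor(3 * 8 / 4) = floor(6) = 6
Q1 = element at index 2 = 27
Q3 = element at index 6 = 81
IQR = 81 - 27 = 54
Final answer: 54


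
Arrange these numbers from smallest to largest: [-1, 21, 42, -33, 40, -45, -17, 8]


Original list: [-1, 21, 42, -33, 40, -45, -17, 8]
Repeatedly take the smallest remaining element:
  Remaining [-1, 21, 42, -33, 40, -45, -17, 8] -> smallest is -45
  Remaining [-1, 21, 42, -33, 40, -17, 8] -> smallest is -33
  Remaining [-1, 21, 42, 40, -17, 8] -> smallest is -17
  Remaining [-1, 21, 42, 40, 8] -> smallest is -1
  Remaining [21, 42, 40, 8] -> smallest is 8
  Remaining [21, 42, 40] -> smallest is 21
  Remaining [42, 40] -> smallest is 40
  Remaining [42] -> smallest is 42
Collecting the picks in order gives the sorted list.
Final answer: [-45, -33, -17, -1, 8, 21, 40, 42]


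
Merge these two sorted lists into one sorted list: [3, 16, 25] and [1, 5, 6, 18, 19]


List A: [3, 16, 25]
List B: [1, 5, 6, 18, 19]
Repeatedly compare the front elements and take the smaller:
  3 vs 1 -> take 1
  3 vs 5 -> take 3
  16 vs 5 -> take 5
  16 vs 6 -> take 6
  16 vs 18 -> take 16
  25 vs 18 -> take 18
  25 vs 19 -> take 19
  B is exhausted; append the rest of A: [25]
Final answer: [1, 3, 5, 6, 16, 18, 19, 25]


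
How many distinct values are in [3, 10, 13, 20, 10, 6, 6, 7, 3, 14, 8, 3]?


List all unique values:
Distinct values: [3, 6, 7, 8, 10, 13, 14, 20]
Count = 8
Final answer: 8


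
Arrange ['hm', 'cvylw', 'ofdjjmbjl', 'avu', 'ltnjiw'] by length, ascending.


Compute lengths:
  'hm' has length 2
  'cvylw' has length 5
  'ofdjjmbjl' has length 9
  'avu' has length 3
  'ltnjiw' has length 6
Lengths in increasing order: 2 < 3 < 5 < 6 < 9
Listing the words in that order gives the answer.
Final answer: ['hm', 'avu', 'cvylw', 'ltnjiw', 'ofdjjmbjl']


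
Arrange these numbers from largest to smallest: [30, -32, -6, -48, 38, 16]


Original list: [30, -32, -6, -48, 38, 16]
Repeatedly take the largest remaining element:
  Remaining [30, -32, -6, -48, 38, 16] -> largest is 38
  Remaining [30, -32, -6, -48, 16] -> largest is 30
  Remaining [-32, -6, -48, 16] -> largest is 16
  Remaining [-32, -6, -48] -> largest is -6
  Remaining [-32, -48] -> largest is -32
  Remaining [-48] -> largest is -48
Collecting the picks in order gives the descending list.
Final answer: [38, 30, 16, -6, -32, -48]


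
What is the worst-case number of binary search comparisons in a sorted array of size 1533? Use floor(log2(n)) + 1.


Binary search halves the search space each step.
Maximum comparisons = floor(log2(1533)) + 1
log2(1533) = 10.5821
floor(log2(1533)) = 10, so 10 + 1 = 11
Final answer: 11


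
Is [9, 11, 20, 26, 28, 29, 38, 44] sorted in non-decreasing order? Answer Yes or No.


Check consecutive pairs:
  9 <= 11? True
  11 <= 20? True
  20 <= 26? True
  26 <= 28? True
  28 <= 29? True
  29 <= 38? True
  38 <= 44? True
Every consecutive pair is in order, so the list is non-decreasing.
Final answer: Yes


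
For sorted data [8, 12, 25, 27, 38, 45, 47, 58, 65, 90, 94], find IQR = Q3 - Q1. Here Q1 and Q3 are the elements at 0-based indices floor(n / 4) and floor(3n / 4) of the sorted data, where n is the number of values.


The data has n = 11 elements.
Q1 index = floor(11 / 4) = floor(2.75) = 2; Q3 index = floor(3 * 11 / 4) = floor(8.25) = 8
Q1 = element at index 2 = 25
Q3 = element at index 8 = 65
IQR = 65 - 25 = 40
Final answer: 40


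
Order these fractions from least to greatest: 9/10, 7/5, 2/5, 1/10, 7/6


Convert to decimal for comparison:
  9/10 = 0.9
  7/5 = 1.4
  2/5 = 0.4
  1/10 = 0.1
  7/6 = 1.1667
Decimals in increasing order: 0.1 < 0.4 < 0.9 < 1.1667 < 1.4
Writing each back as its fraction gives the sorted order.
Final answer: 1/10, 2/5, 9/10, 7/6, 7/5


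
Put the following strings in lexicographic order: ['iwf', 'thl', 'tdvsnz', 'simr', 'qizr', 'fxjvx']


Compare strings character by character (the first differing letter decides):
  'fxjvx' < 'iwf' since 'f' < 'i' at position 1
  'iwf' < 'qizr' since 'i' < 'q' at position 1
  'qizr' < 'simr' since 'q' < 's' at position 1
  'simr' < 'tdvsnz' since 's' < 't' at position 1
  'tdvsnz' < 'thl' since 'd' < 'h' at position 2
Chaining these comparisons gives the alphabetical order.
Final answer: ['fxjvx', 'iwf', 'qizr', 'simr', 'tdvsnz', 'thl']


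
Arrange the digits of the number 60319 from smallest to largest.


The number 60319 has digits: 6, 0, 3, 1, 9
Sorted: 0, 1, 3, 6, 9
Joining the sorted digits gives the result.
Final answer: 01369


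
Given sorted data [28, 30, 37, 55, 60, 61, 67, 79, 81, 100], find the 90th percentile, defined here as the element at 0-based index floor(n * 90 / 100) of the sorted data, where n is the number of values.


The dataset has n = 10 elements.
Index = floor(10 * 90 / 100) = floor(900 / 100) = floor(9) = 9
Counting from index 0 in the sorted data, the element at index 9 is 100.
Final answer: 100


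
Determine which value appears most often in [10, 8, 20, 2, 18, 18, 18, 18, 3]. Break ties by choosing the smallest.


Count the frequency of each value:
  2 appears 1 time(s)
  3 appears 1 time(s)
  8 appears 1 time(s)
  10 appears 1 time(s)
  18 appears 4 time(s)
  20 appears 1 time(s)
Maximum frequency is 4.
Only 18 reaches that frequency, so it is the mode.
Final answer: 18


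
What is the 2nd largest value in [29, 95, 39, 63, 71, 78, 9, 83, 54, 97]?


Sort descending: [97, 95, 83, 78, 71, 63, 54, 39, 29, 9]
The 2nd element (1-indexed) is at index 1.
Value = 95
Final answer: 95


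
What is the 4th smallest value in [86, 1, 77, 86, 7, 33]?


Sort ascending: [1, 7, 33, 77, 86, 86]
The 4th element (1-indexed) is at index 3.
Value = 77
Final answer: 77


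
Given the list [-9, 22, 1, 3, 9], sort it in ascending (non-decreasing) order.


Original list: [-9, 22, 1, 3, 9]
Repeatedly take the smallest remaining element:
  Remaining [-9, 22, 1, 3, 9] -> smallest is -9
  Remaining [22, 1, 3, 9] -> smallest is 1
  Remaining [22, 3, 9] -> smallest is 3
  Remaining [22, 9] -> smallest is 9
  Remaining [22] -> smallest is 22
Collecting the picks in order gives the sorted list.
Final answer: [-9, 1, 3, 9, 22]


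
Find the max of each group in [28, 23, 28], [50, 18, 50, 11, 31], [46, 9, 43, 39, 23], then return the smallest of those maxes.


Find max of each group:
  Group 1: [28, 23, 28] -> max = 28
  Group 2: [50, 18, 50, 11, 31] -> max = 50
  Group 3: [46, 9, 43, 39, 23] -> max = 46
Maxes: [28, 50, 46]
Minimum of maxes = 28
Final answer: 28


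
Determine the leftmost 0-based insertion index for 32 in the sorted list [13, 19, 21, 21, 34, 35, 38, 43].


List is sorted: [13, 19, 21, 21, 34, 35, 38, 43]
We need the leftmost position where 32 can be inserted, i.e. the first index whose element is >= 32 (or the end of the list if none is).
Binary search with low=0, high=8 (0-based indices):
  low=0, high=8, mid=4: a[4]=34 >= 32, so high = 4
  low=0, high=4, mid=2: a[2]=21 < 32, so low = 3
  low=3, high=4, mid=3: a[3]=21 < 32, so low = 4
Now low = high = 4, so the insertion index is 4.
Final answer: 4


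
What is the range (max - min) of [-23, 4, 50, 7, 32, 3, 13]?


Maximum value: 50
Minimum value: -23
Range = 50 - (-23) = 73
Final answer: 73


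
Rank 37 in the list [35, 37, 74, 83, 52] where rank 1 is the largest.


Sort descending: [83, 74, 52, 37, 35]
Find 37 in the sorted list.
37 is at position 4.
Final answer: 4


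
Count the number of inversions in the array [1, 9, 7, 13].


For each element, count the later elements that are smaller than it:
  1 (index 0): smaller elements after it = [] -> 0
  9 (index 1): smaller elements after it = [7] -> 1
  7 (index 2): smaller elements after it = [] -> 0
Total inversions = 0 + 1 + 0 = 1
Final answer: 1


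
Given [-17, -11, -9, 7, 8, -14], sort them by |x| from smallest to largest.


Compute absolute values:
  |-17| = 17
  |-11| = 11
  |-9| = 9
  |7| = 7
  |8| = 8
  |-14| = 14
Absolute values in increasing order: 7 < 8 < 9 < 11 < 14 < 17
Listing the original numbers in that order gives the answer.
Final answer: [7, 8, -9, -11, -14, -17]


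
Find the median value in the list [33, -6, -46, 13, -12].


First, sort the list: [-46, -12, -6, 13, 33]
The list has 5 elements (odd count).
The middle index is 2 (0-based), and the element there is -6.
Final answer: -6


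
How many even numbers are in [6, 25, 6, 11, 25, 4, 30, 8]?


Check each element:
  6 is even
  25 is odd
  6 is even
  11 is odd
  25 is odd
  4 is even
  30 is even
  8 is even
Evens: [6, 6, 4, 30, 8]
Count of evens = 5
Final answer: 5


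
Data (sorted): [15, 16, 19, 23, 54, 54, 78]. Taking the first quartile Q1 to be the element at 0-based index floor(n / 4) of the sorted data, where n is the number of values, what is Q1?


The list has n = 7 elements.
Q1 index = floor(7 / 4) = floor(1.75) = 1
Counting from index 0 in the sorted data, the element at index 1 is 16.
Final answer: 16


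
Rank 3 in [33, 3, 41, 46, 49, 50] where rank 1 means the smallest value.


Sort ascending: [3, 33, 41, 46, 49, 50]
Find 3 in the sorted list.
3 is at position 1 (1-indexed).
Final answer: 1


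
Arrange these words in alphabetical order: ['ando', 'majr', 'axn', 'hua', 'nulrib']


Compare strings character by character (the first differing letter decides):
  'ando' < 'axn' since 'n' < 'x' at position 2
  'axn' < 'hua' since 'a' < 'h' at position 1
  'hua' < 'majr' since 'h' < 'm' at position 1
  'majr' < 'nulrib' since 'm' < 'n' at position 1
Chaining these comparisons gives the alphabetical order.
Final answer: ['ando', 'axn', 'hua', 'majr', 'nulrib']


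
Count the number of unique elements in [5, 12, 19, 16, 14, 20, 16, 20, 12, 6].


List all unique values:
Distinct values: [5, 6, 12, 14, 16, 19, 20]
Count = 7
Final answer: 7


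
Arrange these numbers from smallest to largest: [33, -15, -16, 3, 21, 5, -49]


Original list: [33, -15, -16, 3, 21, 5, -49]
Repeatedly take the smallest remaining element:
  Remaining [33, -15, -16, 3, 21, 5, -49] -> smallest is -49
  Remaining [33, -15, -16, 3, 21, 5] -> smallest is -16
  Remaining [33, -15, 3, 21, 5] -> smallest is -15
  Remaining [33, 3, 21, 5] -> smallest is 3
  Remaining [33, 21, 5] -> smallest is 5
  Remaining [33, 21] -> smallest is 21
  Remaining [33] -> smallest is 33
Collecting the picks in order gives the sorted list.
Final answer: [-49, -16, -15, 3, 5, 21, 33]


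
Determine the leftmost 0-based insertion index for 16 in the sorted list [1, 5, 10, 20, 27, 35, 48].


List is sorted: [1, 5, 10, 20, 27, 35, 48]
We need the leftmost position where 16 can be inserted, i.e. the first index whose element is >= 16 (or the end of the list if none is).
Binary search with low=0, high=7 (0-based indices):
  low=0, high=7, mid=3: a[3]=20 >= 16, so high = 3
  low=0, high=3, mid=1: a[1]=5 < 16, so low = 2
  low=2, high=3, mid=2: a[2]=10 < 16, so low = 3
Now low = high = 3, so the insertion index is 3.
Final answer: 3


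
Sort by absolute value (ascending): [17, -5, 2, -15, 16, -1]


Compute absolute values:
  |17| = 17
  |-5| = 5
  |2| = 2
  |-15| = 15
  |16| = 16
  |-1| = 1
Absolute values in increasing order: 1 < 2 < 5 < 15 < 16 < 17
Listing the original numbers in that order gives the answer.
Final answer: [-1, 2, -5, -15, 16, 17]


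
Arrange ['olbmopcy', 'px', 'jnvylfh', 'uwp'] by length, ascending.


Compute lengths:
  'olbmopcy' has length 8
  'px' has length 2
  'jnvylfh' has length 7
  'uwp' has length 3
Lengths in increasing order: 2 < 3 < 7 < 8
Listing the words in that order gives the answer.
Final answer: ['px', 'uwp', 'jnvylfh', 'olbmopcy']


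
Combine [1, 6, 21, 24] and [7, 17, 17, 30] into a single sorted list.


List A: [1, 6, 21, 24]
List B: [7, 17, 17, 30]
Repeatedly compare the front elements and take the smaller:
  1 vs 7 -> take 1
  6 vs 7 -> take 6
  21 vs 7 -> take 7
  21 vs 17 -> take 17
  21 vs 17 -> take 17
  21 vs 30 -> take 21
  24 vs 30 -> take 24
  A is exhausted; append the rest of B: [30]
Final answer: [1, 6, 7, 17, 17, 21, 24, 30]


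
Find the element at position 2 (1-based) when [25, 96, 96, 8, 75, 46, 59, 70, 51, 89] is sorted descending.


Sort descending: [96, 96, 89, 75, 70, 59, 51, 46, 25, 8]
The 2nd element (1-indexed) is at index 1.
Value = 96
Final answer: 96


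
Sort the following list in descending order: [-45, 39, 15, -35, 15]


Original list: [-45, 39, 15, -35, 15]
Repeatedly take the largest remaining element:
  Remaining [-45, 39, 15, -35, 15] -> largest is 39
  Remaining [-45, 15, -35, 15] -> largest is 15
  Remaining [-45, -35, 15] -> largest is 15
  Remaining [-45, -35] -> largest is -35
  Remaining [-45] -> largest is -45
Collecting the picks in order gives the descending list.
Final answer: [39, 15, 15, -35, -45]


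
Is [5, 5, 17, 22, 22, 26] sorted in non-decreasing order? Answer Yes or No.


Check consecutive pairs:
  5 <= 5? True
  5 <= 17? True
  17 <= 22? True
  22 <= 22? True
  22 <= 26? True
Every consecutive pair is in order, so the list is non-decreasing.
Final answer: Yes


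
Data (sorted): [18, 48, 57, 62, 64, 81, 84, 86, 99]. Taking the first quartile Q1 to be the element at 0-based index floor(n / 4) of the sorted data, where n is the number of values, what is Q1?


The list has n = 9 elements.
Q1 index = floor(9 / 4) = floor(2.25) = 2
Counting from index 0 in the sorted data, the element at index 2 is 57.
Final answer: 57


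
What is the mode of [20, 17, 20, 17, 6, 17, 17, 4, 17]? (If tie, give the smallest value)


Count the frequency of each value:
  4 appears 1 time(s)
  6 appears 1 time(s)
  17 appears 5 time(s)
  20 appears 2 time(s)
Maximum frequency is 5.
Only 17 reaches that frequency, so it is the mode.
Final answer: 17


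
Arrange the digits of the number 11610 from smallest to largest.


The number 11610 has digits: 1, 1, 6, 1, 0
Sorted: 0, 1, 1, 1, 6
Joining the sorted digits gives the result.
Final answer: 01116


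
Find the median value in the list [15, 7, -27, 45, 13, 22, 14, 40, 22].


First, sort the list: [-27, 7, 13, 14, 15, 22, 22, 40, 45]
The list has 9 elements (odd count).
The middle index is 4 (0-based), and the element there is 15.
Final answer: 15


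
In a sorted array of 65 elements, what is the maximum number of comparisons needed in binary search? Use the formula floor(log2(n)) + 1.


Binary search halves the search space each step.
Maximum comparisons = floor(log2(65)) + 1
log2(65) = 6.0224
floor(log2(65)) = 6, so 6 + 1 = 7
Final answer: 7


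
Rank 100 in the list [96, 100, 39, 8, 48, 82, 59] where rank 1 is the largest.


Sort descending: [100, 96, 82, 59, 48, 39, 8]
Find 100 in the sorted list.
100 is at position 1.
Final answer: 1


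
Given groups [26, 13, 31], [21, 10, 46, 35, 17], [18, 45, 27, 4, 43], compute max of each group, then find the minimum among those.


Find max of each group:
  Group 1: [26, 13, 31] -> max = 31
  Group 2: [21, 10, 46, 35, 17] -> max = 46
  Group 3: [18, 45, 27, 4, 43] -> max = 45
Maxes: [31, 46, 45]
Minimum of maxes = 31
Final answer: 31


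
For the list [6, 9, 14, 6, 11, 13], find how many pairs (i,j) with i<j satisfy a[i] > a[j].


For each element, count the later elements that are smaller than it:
  6 (index 0): smaller elements after it = [] -> 0
  9 (index 1): smaller elements after it = [6] -> 1
  14 (index 2): smaller elements after it = [6, 11, 13] -> 3
  6 (index 3): smaller elements after it = [] -> 0
  11 (index 4): smaller elements after it = [] -> 0
Total inversions = 0 + 1 + 3 + 0 + 0 = 4
Final answer: 4
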